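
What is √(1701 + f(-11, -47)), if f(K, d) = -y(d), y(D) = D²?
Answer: 2*I*√127 ≈ 22.539*I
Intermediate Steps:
f(K, d) = -d²
√(1701 + f(-11, -47)) = √(1701 - 1*(-47)²) = √(1701 - 1*2209) = √(1701 - 2209) = √(-508) = 2*I*√127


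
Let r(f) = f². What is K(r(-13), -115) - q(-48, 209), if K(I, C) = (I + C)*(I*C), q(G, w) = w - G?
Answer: -1049747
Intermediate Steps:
K(I, C) = C*I*(C + I) (K(I, C) = (C + I)*(C*I) = C*I*(C + I))
K(r(-13), -115) - q(-48, 209) = -115*(-13)²*(-115 + (-13)²) - (209 - 1*(-48)) = -115*169*(-115 + 169) - (209 + 48) = -115*169*54 - 1*257 = -1049490 - 257 = -1049747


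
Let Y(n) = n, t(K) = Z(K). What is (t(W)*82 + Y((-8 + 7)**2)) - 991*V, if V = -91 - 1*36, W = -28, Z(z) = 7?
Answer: 126432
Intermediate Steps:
t(K) = 7
V = -127 (V = -91 - 36 = -127)
(t(W)*82 + Y((-8 + 7)**2)) - 991*V = (7*82 + (-8 + 7)**2) - 991*(-127) = (574 + (-1)**2) + 125857 = (574 + 1) + 125857 = 575 + 125857 = 126432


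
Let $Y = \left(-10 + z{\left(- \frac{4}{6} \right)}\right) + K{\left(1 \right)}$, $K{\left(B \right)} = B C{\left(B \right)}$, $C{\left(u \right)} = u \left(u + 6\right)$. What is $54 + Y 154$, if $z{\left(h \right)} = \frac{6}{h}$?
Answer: $-1794$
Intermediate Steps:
$C{\left(u \right)} = u \left(6 + u\right)$
$K{\left(B \right)} = B^{2} \left(6 + B\right)$ ($K{\left(B \right)} = B B \left(6 + B\right) = B^{2} \left(6 + B\right)$)
$Y = -12$ ($Y = \left(-10 + \frac{6}{\left(-4\right) \frac{1}{6}}\right) + 1^{2} \left(6 + 1\right) = \left(-10 + \frac{6}{\left(-4\right) \frac{1}{6}}\right) + 1 \cdot 7 = \left(-10 + \frac{6}{- \frac{2}{3}}\right) + 7 = \left(-10 + 6 \left(- \frac{3}{2}\right)\right) + 7 = \left(-10 - 9\right) + 7 = -19 + 7 = -12$)
$54 + Y 154 = 54 - 1848 = -1794$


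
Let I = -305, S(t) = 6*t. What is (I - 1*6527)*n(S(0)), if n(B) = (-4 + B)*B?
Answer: 0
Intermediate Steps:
n(B) = B*(-4 + B)
(I - 1*6527)*n(S(0)) = (-305 - 1*6527)*((6*0)*(-4 + 6*0)) = (-305 - 6527)*(0*(-4 + 0)) = -0*(-4) = -6832*0 = 0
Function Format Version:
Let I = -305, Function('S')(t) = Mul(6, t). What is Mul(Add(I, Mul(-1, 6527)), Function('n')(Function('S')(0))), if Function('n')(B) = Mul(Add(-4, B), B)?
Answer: 0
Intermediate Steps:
Function('n')(B) = Mul(B, Add(-4, B))
Mul(Add(I, Mul(-1, 6527)), Function('n')(Function('S')(0))) = Mul(Add(-305, Mul(-1, 6527)), Mul(Mul(6, 0), Add(-4, Mul(6, 0)))) = Mul(Add(-305, -6527), Mul(0, Add(-4, 0))) = Mul(-6832, Mul(0, -4)) = Mul(-6832, 0) = 0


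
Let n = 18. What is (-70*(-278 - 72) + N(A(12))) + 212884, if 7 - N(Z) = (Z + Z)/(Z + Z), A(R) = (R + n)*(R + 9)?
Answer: 237390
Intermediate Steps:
A(R) = (9 + R)*(18 + R) (A(R) = (R + 18)*(R + 9) = (18 + R)*(9 + R) = (9 + R)*(18 + R))
N(Z) = 6 (N(Z) = 7 - (Z + Z)/(Z + Z) = 7 - 2*Z/(2*Z) = 7 - 2*Z*1/(2*Z) = 7 - 1*1 = 7 - 1 = 6)
(-70*(-278 - 72) + N(A(12))) + 212884 = (-70*(-278 - 72) + 6) + 212884 = (-70*(-350) + 6) + 212884 = (24500 + 6) + 212884 = 24506 + 212884 = 237390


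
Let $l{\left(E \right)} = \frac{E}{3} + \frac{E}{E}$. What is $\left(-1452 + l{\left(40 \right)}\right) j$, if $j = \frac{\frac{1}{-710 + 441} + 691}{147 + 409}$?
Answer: $- \frac{400845907}{224346} \approx -1786.7$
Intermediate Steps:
$j = \frac{92939}{74782}$ ($j = \frac{\frac{1}{-269} + 691}{556} = \left(- \frac{1}{269} + 691\right) \frac{1}{556} = \frac{185878}{269} \cdot \frac{1}{556} = \frac{92939}{74782} \approx 1.2428$)
$l{\left(E \right)} = 1 + \frac{E}{3}$ ($l{\left(E \right)} = E \frac{1}{3} + 1 = \frac{E}{3} + 1 = 1 + \frac{E}{3}$)
$\left(-1452 + l{\left(40 \right)}\right) j = \left(-1452 + \left(1 + \frac{1}{3} \cdot 40\right)\right) \frac{92939}{74782} = \left(-1452 + \left(1 + \frac{40}{3}\right)\right) \frac{92939}{74782} = \left(-1452 + \frac{43}{3}\right) \frac{92939}{74782} = \left(- \frac{4313}{3}\right) \frac{92939}{74782} = - \frac{400845907}{224346}$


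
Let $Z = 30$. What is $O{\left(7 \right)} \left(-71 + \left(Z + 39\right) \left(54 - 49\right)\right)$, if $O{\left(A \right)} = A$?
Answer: $1918$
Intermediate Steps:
$O{\left(7 \right)} \left(-71 + \left(Z + 39\right) \left(54 - 49\right)\right) = 7 \left(-71 + \left(30 + 39\right) \left(54 - 49\right)\right) = 7 \left(-71 + 69 \cdot 5\right) = 7 \left(-71 + 345\right) = 7 \cdot 274 = 1918$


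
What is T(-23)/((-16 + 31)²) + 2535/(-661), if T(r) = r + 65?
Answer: -180871/49575 ≈ -3.6484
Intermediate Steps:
T(r) = 65 + r
T(-23)/((-16 + 31)²) + 2535/(-661) = (65 - 23)/((-16 + 31)²) + 2535/(-661) = 42/(15²) + 2535*(-1/661) = 42/225 - 2535/661 = 42*(1/225) - 2535/661 = 14/75 - 2535/661 = -180871/49575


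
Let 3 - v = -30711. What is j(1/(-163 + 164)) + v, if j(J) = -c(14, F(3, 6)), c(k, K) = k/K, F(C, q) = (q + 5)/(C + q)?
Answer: 337728/11 ≈ 30703.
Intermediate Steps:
v = 30714 (v = 3 - 1*(-30711) = 3 + 30711 = 30714)
F(C, q) = (5 + q)/(C + q)
j(J) = -126/11 (j(J) = -14/((5 + 6)/(3 + 6)) = -14/(11/9) = -14/((1/9)*11) = -14/11/9 = -14*9/11 = -1*126/11 = -126/11)
j(1/(-163 + 164)) + v = -126/11 + 30714 = 337728/11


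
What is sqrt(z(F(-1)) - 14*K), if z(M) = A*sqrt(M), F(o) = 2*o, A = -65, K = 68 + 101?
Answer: sqrt(-2366 - 65*I*sqrt(2)) ≈ 0.9447 - 48.651*I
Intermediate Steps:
K = 169
z(M) = -65*sqrt(M)
sqrt(z(F(-1)) - 14*K) = sqrt(-65*I*sqrt(2) - 14*169) = sqrt(-65*I*sqrt(2) - 2366) = sqrt(-2366 - 65*I*sqrt(2))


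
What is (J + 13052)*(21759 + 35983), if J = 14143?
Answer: 1570293690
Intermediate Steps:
(J + 13052)*(21759 + 35983) = (14143 + 13052)*(21759 + 35983) = 27195*57742 = 1570293690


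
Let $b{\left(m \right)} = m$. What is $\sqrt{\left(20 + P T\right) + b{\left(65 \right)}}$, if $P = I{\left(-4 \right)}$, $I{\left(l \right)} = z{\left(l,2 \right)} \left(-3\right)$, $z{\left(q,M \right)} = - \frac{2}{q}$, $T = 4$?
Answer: $\sqrt{79} \approx 8.8882$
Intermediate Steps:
$I{\left(l \right)} = \frac{6}{l}$ ($I{\left(l \right)} = - \frac{2}{l} \left(-3\right) = \frac{6}{l}$)
$P = - \frac{3}{2}$ ($P = \frac{6}{-4} = 6 \left(- \frac{1}{4}\right) = - \frac{3}{2} \approx -1.5$)
$\sqrt{\left(20 + P T\right) + b{\left(65 \right)}} = \sqrt{\left(20 - 6\right) + 65} = \sqrt{14 + 65} = \sqrt{79}$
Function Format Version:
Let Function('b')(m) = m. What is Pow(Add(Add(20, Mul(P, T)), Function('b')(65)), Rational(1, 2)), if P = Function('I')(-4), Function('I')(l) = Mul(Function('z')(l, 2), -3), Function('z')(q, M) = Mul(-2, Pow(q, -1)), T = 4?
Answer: Pow(79, Rational(1, 2)) ≈ 8.8882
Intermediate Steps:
Function('I')(l) = Mul(6, Pow(l, -1)) (Function('I')(l) = Mul(Mul(-2, Pow(l, -1)), -3) = Mul(6, Pow(l, -1)))
P = Rational(-3, 2) (P = Mul(6, Pow(-4, -1)) = Mul(6, Rational(-1, 4)) = Rational(-3, 2) ≈ -1.5000)
Pow(Add(Add(20, Mul(P, T)), Function('b')(65)), Rational(1, 2)) = Pow(Add(Add(20, Mul(Rational(-3, 2), 4)), 65), Rational(1, 2)) = Pow(Add(Add(20, -6), 65), Rational(1, 2)) = Pow(Add(14, 65), Rational(1, 2)) = Pow(79, Rational(1, 2))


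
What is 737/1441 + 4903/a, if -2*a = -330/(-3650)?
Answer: -468871679/4323 ≈ -1.0846e+5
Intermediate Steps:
a = -33/730 (a = -(-165)/(-3650) = -(-165)*(-1)/3650 = -½*33/365 = -33/730 ≈ -0.045205)
737/1441 + 4903/a = 737/1441 + 4903/(-33/730) = 737*(1/1441) + 4903*(-730/33) = 67/131 - 3579190/33 = -468871679/4323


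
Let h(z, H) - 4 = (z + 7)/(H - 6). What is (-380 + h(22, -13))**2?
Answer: 51451929/361 ≈ 1.4253e+5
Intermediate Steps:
h(z, H) = 4 + (7 + z)/(-6 + H) (h(z, H) = 4 + (z + 7)/(H - 6) = 4 + (7 + z)/(-6 + H))
(-380 + h(22, -13))**2 = (-380 + (-17 + 22 + 4*(-13))/(-6 - 13))**2 = (-380 + (-17 + 22 - 52)/(-19))**2 = (-380 - 1/19*(-47))**2 = (-380 + 47/19)**2 = (-7173/19)**2 = 51451929/361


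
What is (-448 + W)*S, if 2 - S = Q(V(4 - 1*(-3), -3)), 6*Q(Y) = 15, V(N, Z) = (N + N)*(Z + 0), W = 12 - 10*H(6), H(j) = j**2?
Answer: 398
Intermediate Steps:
W = -348 (W = 12 - 10*6**2 = 12 - 10*36 = 12 - 360 = -348)
V(N, Z) = 2*N*Z (V(N, Z) = (2*N)*Z = 2*N*Z)
Q(Y) = 5/2 (Q(Y) = (1/6)*15 = 5/2)
S = -1/2 (S = 2 - 1*5/2 = 2 - 5/2 = -1/2 ≈ -0.50000)
(-448 + W)*S = (-448 - 348)*(-1/2) = -796*(-1/2) = 398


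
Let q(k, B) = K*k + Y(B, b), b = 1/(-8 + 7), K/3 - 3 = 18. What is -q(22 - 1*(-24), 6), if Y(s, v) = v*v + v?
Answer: -2898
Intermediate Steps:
K = 63 (K = 9 + 3*18 = 9 + 54 = 63)
b = -1 (b = 1/(-1) = -1)
Y(s, v) = v + v**2 (Y(s, v) = v**2 + v = v + v**2)
q(k, B) = 63*k (q(k, B) = 63*k - (1 - 1) = 63*k - 1*0 = 63*k + 0 = 63*k)
-q(22 - 1*(-24), 6) = -63*(22 - 1*(-24)) = -63*(22 + 24) = -63*46 = -1*2898 = -2898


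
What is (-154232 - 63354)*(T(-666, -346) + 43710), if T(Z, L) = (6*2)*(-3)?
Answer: -9502850964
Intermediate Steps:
T(Z, L) = -36 (T(Z, L) = 12*(-3) = -36)
(-154232 - 63354)*(T(-666, -346) + 43710) = (-154232 - 63354)*(-36 + 43710) = -217586*43674 = -9502850964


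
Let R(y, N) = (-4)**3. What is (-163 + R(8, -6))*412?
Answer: -93524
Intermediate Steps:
R(y, N) = -64
(-163 + R(8, -6))*412 = (-163 - 64)*412 = -227*412 = -93524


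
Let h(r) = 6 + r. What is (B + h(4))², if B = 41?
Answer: 2601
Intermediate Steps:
(B + h(4))² = (41 + (6 + 4))² = (41 + 10)² = 51² = 2601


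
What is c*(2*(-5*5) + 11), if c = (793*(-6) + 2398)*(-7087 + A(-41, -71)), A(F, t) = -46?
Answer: -656521320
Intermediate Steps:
c = 16833880 (c = (793*(-6) + 2398)*(-7087 - 46) = (-4758 + 2398)*(-7133) = -2360*(-7133) = 16833880)
c*(2*(-5*5) + 11) = 16833880*(2*(-5*5) + 11) = 16833880*(2*(-25) + 11) = 16833880*(-50 + 11) = 16833880*(-39) = -656521320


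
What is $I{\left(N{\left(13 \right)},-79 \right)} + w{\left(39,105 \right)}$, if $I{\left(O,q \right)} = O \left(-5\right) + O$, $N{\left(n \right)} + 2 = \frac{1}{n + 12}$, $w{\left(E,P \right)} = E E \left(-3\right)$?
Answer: $- \frac{113879}{25} \approx -4555.2$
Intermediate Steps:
$w{\left(E,P \right)} = - 3 E^{2}$ ($w{\left(E,P \right)} = E^{2} \left(-3\right) = - 3 E^{2}$)
$N{\left(n \right)} = -2 + \frac{1}{12 + n}$ ($N{\left(n \right)} = -2 + \frac{1}{n + 12} = -2 + \frac{1}{12 + n}$)
$I{\left(O,q \right)} = - 4 O$ ($I{\left(O,q \right)} = - 5 O + O = - 4 O$)
$I{\left(N{\left(13 \right)},-79 \right)} + w{\left(39,105 \right)} = - 4 \frac{-23 - 26}{12 + 13} - 3 \cdot 39^{2} = - 4 \frac{-23 - 26}{25} - 4563 = - 4 \cdot \frac{1}{25} \left(-49\right) - 4563 = \left(-4\right) \left(- \frac{49}{25}\right) - 4563 = \frac{196}{25} - 4563 = - \frac{113879}{25}$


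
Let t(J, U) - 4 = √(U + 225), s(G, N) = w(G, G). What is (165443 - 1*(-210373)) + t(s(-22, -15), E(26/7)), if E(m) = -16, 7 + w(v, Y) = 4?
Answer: 375820 + √209 ≈ 3.7583e+5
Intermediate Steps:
w(v, Y) = -3 (w(v, Y) = -7 + 4 = -3)
s(G, N) = -3
t(J, U) = 4 + √(225 + U) (t(J, U) = 4 + √(U + 225) = 4 + √(225 + U))
(165443 - 1*(-210373)) + t(s(-22, -15), E(26/7)) = (165443 - 1*(-210373)) + (4 + √(225 - 16)) = (165443 + 210373) + (4 + √209) = 375816 + (4 + √209) = 375820 + √209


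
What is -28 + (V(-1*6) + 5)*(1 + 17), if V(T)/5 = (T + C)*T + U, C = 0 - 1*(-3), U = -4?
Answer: 1322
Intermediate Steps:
C = 3 (C = 0 + 3 = 3)
V(T) = -20 + 5*T*(3 + T) (V(T) = 5*((T + 3)*T - 4) = 5*((3 + T)*T - 4) = 5*(T*(3 + T) - 4) = 5*(-4 + T*(3 + T)) = -20 + 5*T*(3 + T))
-28 + (V(-1*6) + 5)*(1 + 17) = -28 + ((-20 + 5*(-1*6)² + 15*(-1*6)) + 5)*(1 + 17) = -28 + ((-20 + 5*(-6)² + 15*(-6)) + 5)*18 = -28 + ((-20 + 5*36 - 90) + 5)*18 = -28 + ((-20 + 180 - 90) + 5)*18 = -28 + (70 + 5)*18 = -28 + 75*18 = -28 + 1350 = 1322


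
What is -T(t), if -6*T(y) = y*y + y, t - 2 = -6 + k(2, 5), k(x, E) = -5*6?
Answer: 187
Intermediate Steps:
k(x, E) = -30
t = -34 (t = 2 + (-6 - 30) = 2 - 36 = -34)
T(y) = -y/6 - y**2/6 (T(y) = -(y*y + y)/6 = -(y**2 + y)/6 = -(y + y**2)/6 = -y/6 - y**2/6)
-T(t) = -(-1)*(-34)*(1 - 34)/6 = -(-1)*(-34)*(-33)/6 = -1*(-187) = 187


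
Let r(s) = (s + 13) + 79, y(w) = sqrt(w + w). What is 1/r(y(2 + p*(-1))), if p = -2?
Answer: 23/2114 - sqrt(2)/4228 ≈ 0.010545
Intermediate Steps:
y(w) = sqrt(2)*sqrt(w) (y(w) = sqrt(2*w) = sqrt(2)*sqrt(w))
r(s) = 92 + s (r(s) = (13 + s) + 79 = 92 + s)
1/r(y(2 + p*(-1))) = 1/(92 + sqrt(2)*sqrt(2 - 2*(-1))) = 1/(92 + sqrt(2)*sqrt(2 + 2)) = 1/(92 + sqrt(2)*sqrt(4)) = 1/(92 + sqrt(2)*2) = 1/(92 + 2*sqrt(2))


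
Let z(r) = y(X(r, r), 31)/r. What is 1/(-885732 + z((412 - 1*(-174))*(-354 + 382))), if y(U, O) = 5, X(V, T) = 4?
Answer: -16408/14533090651 ≈ -1.1290e-6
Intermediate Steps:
z(r) = 5/r
1/(-885732 + z((412 - 1*(-174))*(-354 + 382))) = 1/(-885732 + 5/(((412 - 1*(-174))*(-354 + 382)))) = 1/(-885732 + 5/(((412 + 174)*28))) = 1/(-885732 + 5/((586*28))) = 1/(-885732 + 5/16408) = 1/(-14533090651/16408) = -16408/14533090651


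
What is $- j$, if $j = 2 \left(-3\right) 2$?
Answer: $12$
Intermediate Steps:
$j = -12$ ($j = \left(-6\right) 2 = -12$)
$- j = \left(-1\right) \left(-12\right) = 12$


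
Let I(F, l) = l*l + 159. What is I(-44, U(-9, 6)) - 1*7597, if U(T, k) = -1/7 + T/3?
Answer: -363978/49 ≈ -7428.1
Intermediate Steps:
U(T, k) = -1/7 + T/3 (U(T, k) = -1*1/7 + T*(1/3) = -1/7 + T/3)
I(F, l) = 159 + l**2 (I(F, l) = l**2 + 159 = 159 + l**2)
I(-44, U(-9, 6)) - 1*7597 = (159 + (-1/7 + (1/3)*(-9))**2) - 1*7597 = (159 + (-1/7 - 3)**2) - 7597 = (159 + (-22/7)**2) - 7597 = (159 + 484/49) - 7597 = 8275/49 - 7597 = -363978/49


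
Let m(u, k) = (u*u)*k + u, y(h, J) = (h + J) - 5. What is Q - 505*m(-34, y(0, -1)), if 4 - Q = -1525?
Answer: 3521379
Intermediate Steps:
Q = 1529 (Q = 4 - 1*(-1525) = 4 + 1525 = 1529)
y(h, J) = -5 + J + h (y(h, J) = (J + h) - 5 = -5 + J + h)
m(u, k) = u + k*u² (m(u, k) = u²*k + u = k*u² + u = u + k*u²)
Q - 505*m(-34, y(0, -1)) = 1529 - (-17170)*(1 + (-5 - 1 + 0)*(-34)) = 1529 - (-17170)*(1 - 6*(-34)) = 1529 - (-17170)*(1 + 204) = 1529 - (-17170)*205 = 1529 - 505*(-6970) = 1529 + 3519850 = 3521379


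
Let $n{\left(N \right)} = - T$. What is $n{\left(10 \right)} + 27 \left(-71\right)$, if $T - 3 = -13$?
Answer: $-1907$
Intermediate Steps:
$T = -10$ ($T = 3 - 13 = -10$)
$n{\left(N \right)} = 10$ ($n{\left(N \right)} = \left(-1\right) \left(-10\right) = 10$)
$n{\left(10 \right)} + 27 \left(-71\right) = 10 + 27 \left(-71\right) = 10 - 1917 = -1907$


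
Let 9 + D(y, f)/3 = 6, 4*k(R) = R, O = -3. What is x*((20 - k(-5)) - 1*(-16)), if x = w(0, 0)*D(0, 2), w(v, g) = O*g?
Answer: 0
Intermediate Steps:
k(R) = R/4
D(y, f) = -9 (D(y, f) = -27 + 3*6 = -27 + 18 = -9)
w(v, g) = -3*g
x = 0 (x = -3*0*(-9) = 0*(-9) = 0)
x*((20 - k(-5)) - 1*(-16)) = 0*((20 - (-5)/4) - 1*(-16)) = 0*((20 - 1*(-5/4)) + 16) = 0*((20 + 5/4) + 16) = 0*(85/4 + 16) = 0*(149/4) = 0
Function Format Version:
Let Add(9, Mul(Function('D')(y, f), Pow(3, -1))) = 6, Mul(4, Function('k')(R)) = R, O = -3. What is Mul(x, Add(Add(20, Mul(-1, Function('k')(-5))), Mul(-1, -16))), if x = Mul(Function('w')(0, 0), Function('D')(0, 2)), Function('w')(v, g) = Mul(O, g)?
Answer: 0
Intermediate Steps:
Function('k')(R) = Mul(Rational(1, 4), R)
Function('D')(y, f) = -9 (Function('D')(y, f) = Add(-27, Mul(3, 6)) = Add(-27, 18) = -9)
Function('w')(v, g) = Mul(-3, g)
x = 0 (x = Mul(Mul(-3, 0), -9) = Mul(0, -9) = 0)
Mul(x, Add(Add(20, Mul(-1, Function('k')(-5))), Mul(-1, -16))) = Mul(0, Add(Add(20, Mul(-1, Mul(Rational(1, 4), -5))), Mul(-1, -16))) = Mul(0, Add(Add(20, Mul(-1, Rational(-5, 4))), 16)) = Mul(0, Add(Add(20, Rational(5, 4)), 16)) = Mul(0, Add(Rational(85, 4), 16)) = Mul(0, Rational(149, 4)) = 0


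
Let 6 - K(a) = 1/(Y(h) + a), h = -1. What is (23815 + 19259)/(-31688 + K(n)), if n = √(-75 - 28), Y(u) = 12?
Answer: 43074*(-√103 + 12*I)/(-380185*I + 31682*√103) ≈ -1.3596 - 1.763e-6*I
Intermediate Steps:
n = I*√103 (n = √(-103) = I*√103 ≈ 10.149*I)
K(a) = 6 - 1/(12 + a)
(23815 + 19259)/(-31688 + K(n)) = (23815 + 19259)/(-31688 + (71 + 6*(I*√103))/(12 + I*√103)) = 43074/(-31688 + (71 + 6*I*√103)/(12 + I*√103))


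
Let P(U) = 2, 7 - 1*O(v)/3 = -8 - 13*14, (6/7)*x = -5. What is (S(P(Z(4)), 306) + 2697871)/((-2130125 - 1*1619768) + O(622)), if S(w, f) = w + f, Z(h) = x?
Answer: -2698179/3749302 ≈ -0.71965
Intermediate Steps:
x = -35/6 (x = (7/6)*(-5) = -35/6 ≈ -5.8333)
O(v) = 591 (O(v) = 21 - 3*(-8 - 13*14) = 21 - 3*(-8 - 182) = 21 - 3*(-190) = 21 + 570 = 591)
Z(h) = -35/6
S(w, f) = f + w
(S(P(Z(4)), 306) + 2697871)/((-2130125 - 1*1619768) + O(622)) = ((306 + 2) + 2697871)/((-2130125 - 1*1619768) + 591) = (308 + 2697871)/((-2130125 - 1619768) + 591) = 2698179/(-3749893 + 591) = 2698179/(-3749302) = 2698179*(-1/3749302) = -2698179/3749302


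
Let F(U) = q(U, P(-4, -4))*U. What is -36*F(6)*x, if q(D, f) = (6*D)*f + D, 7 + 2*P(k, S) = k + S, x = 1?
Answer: 57024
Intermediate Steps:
P(k, S) = -7/2 + S/2 + k/2 (P(k, S) = -7/2 + (k + S)/2 = -7/2 + (S + k)/2 = -7/2 + (S/2 + k/2) = -7/2 + S/2 + k/2)
q(D, f) = D + 6*D*f (q(D, f) = 6*D*f + D = D + 6*D*f)
F(U) = -44*U² (F(U) = (U*(1 + 6*(-7/2 + (½)*(-4) + (½)*(-4))))*U = (U*(1 + 6*(-7/2 - 2 - 2)))*U = (U*(1 + 6*(-15/2)))*U = (U*(1 - 45))*U = (U*(-44))*U = (-44*U)*U = -44*U²)
-36*F(6)*x = -36*(-44*6²) = -36*(-44*36) = -(-57024) = -36*(-1584) = 57024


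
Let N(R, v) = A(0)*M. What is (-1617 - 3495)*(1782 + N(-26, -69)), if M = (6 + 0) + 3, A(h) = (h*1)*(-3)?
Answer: -9109584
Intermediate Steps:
A(h) = -3*h (A(h) = h*(-3) = -3*h)
M = 9 (M = 6 + 3 = 9)
N(R, v) = 0 (N(R, v) = -3*0*9 = 0*9 = 0)
(-1617 - 3495)*(1782 + N(-26, -69)) = (-1617 - 3495)*(1782 + 0) = -5112*1782 = -9109584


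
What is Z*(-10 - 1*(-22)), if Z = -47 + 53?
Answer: 72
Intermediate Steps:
Z = 6
Z*(-10 - 1*(-22)) = 6*(-10 - 1*(-22)) = 6*(-10 + 22) = 6*12 = 72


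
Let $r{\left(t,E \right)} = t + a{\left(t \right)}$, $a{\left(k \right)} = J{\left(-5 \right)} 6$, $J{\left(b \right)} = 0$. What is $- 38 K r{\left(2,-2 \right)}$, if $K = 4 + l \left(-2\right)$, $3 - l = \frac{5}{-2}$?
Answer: $532$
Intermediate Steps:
$l = \frac{11}{2}$ ($l = 3 - \frac{5}{-2} = 3 - 5 \left(- \frac{1}{2}\right) = 3 - - \frac{5}{2} = 3 + \frac{5}{2} = \frac{11}{2} \approx 5.5$)
$a{\left(k \right)} = 0$ ($a{\left(k \right)} = 0 \cdot 6 = 0$)
$r{\left(t,E \right)} = t$ ($r{\left(t,E \right)} = t + 0 = t$)
$K = -7$ ($K = 4 + \frac{11}{2} \left(-2\right) = 4 - 11 = -7$)
$- 38 K r{\left(2,-2 \right)} = \left(-38\right) \left(-7\right) 2 = 266 \cdot 2 = 532$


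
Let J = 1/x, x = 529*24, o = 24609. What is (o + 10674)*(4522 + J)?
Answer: 675214452193/4232 ≈ 1.5955e+8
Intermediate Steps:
x = 12696
J = 1/12696 ≈ 7.8765e-5
(o + 10674)*(4522 + J) = (24609 + 10674)*(4522 + 1/12696) = 35283*(57411313/12696) = 675214452193/4232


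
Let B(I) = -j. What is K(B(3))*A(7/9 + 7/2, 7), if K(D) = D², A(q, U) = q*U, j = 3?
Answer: 539/2 ≈ 269.50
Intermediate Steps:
A(q, U) = U*q
B(I) = -3 (B(I) = -1*3 = -3)
K(B(3))*A(7/9 + 7/2, 7) = (-3)²*(7*(7/9 + 7/2)) = 9*(7*(7*(⅑) + 7*(½))) = 9*(7*(7/9 + 7/2)) = 9*(7*(77/18)) = 9*(539/18) = 539/2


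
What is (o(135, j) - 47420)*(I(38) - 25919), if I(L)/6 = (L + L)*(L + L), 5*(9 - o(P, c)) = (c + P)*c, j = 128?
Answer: -2365271903/5 ≈ -4.7305e+8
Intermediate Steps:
o(P, c) = 9 - c*(P + c)/5 (o(P, c) = 9 - (c + P)*c/5 = 9 - (P + c)*c/5 = 9 - c*(P + c)/5)
I(L) = 24*L² (I(L) = 6*((L + L)*(L + L)) = 6*((2*L)*(2*L)) = 6*(4*L²) = 24*L²)
(o(135, j) - 47420)*(I(38) - 25919) = ((9 - ⅕*128² - ⅕*135*128) - 47420)*(24*38² - 25919) = ((9 - ⅕*16384 - 3456) - 47420)*(24*1444 - 25919) = ((9 - 16384/5 - 3456) - 47420)*(34656 - 25919) = (-33619/5 - 47420)*8737 = -270719/5*8737 = -2365271903/5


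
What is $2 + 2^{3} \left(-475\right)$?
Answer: $-3798$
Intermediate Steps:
$2 + 2^{3} \left(-475\right) = 2 + 8 \left(-475\right) = 2 - 3800 = -3798$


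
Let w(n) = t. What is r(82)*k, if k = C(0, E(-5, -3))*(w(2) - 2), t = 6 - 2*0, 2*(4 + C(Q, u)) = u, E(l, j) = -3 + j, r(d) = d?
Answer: -2296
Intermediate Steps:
C(Q, u) = -4 + u/2
t = 6 (t = 6 + 0 = 6)
w(n) = 6
k = -28 (k = (-4 + (-3 - 3)/2)*(6 - 2) = (-4 + (1/2)*(-6))*4 = (-4 - 3)*4 = -7*4 = -28)
r(82)*k = 82*(-28) = -2296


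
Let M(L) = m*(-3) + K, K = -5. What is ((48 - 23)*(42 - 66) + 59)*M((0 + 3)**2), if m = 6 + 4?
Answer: 18935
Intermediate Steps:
m = 10
M(L) = -35 (M(L) = 10*(-3) - 5 = -30 - 5 = -35)
((48 - 23)*(42 - 66) + 59)*M((0 + 3)**2) = ((48 - 23)*(42 - 66) + 59)*(-35) = (25*(-24) + 59)*(-35) = (-600 + 59)*(-35) = -541*(-35) = 18935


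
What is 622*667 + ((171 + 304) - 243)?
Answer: 415106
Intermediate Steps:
622*667 + ((171 + 304) - 243) = 414874 + (475 - 243) = 414874 + 232 = 415106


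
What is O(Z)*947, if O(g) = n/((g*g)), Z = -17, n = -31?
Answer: -29357/289 ≈ -101.58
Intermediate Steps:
O(g) = -31/g**2
O(Z)*947 = -31/(-17)**2*947 = -31*1/289*947 = -31/289*947 = -29357/289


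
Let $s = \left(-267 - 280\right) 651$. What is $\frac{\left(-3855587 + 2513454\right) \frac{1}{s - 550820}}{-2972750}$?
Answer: $- \frac{1342133}{2696037511750} \approx -4.9782 \cdot 10^{-7}$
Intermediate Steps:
$s = -356097$ ($s = \left(-547\right) 651 = -356097$)
$\frac{\left(-3855587 + 2513454\right) \frac{1}{s - 550820}}{-2972750} = \frac{\left(-3855587 + 2513454\right) \frac{1}{-356097 - 550820}}{-2972750} = - \frac{1342133}{-906917} \left(- \frac{1}{2972750}\right) = \left(-1342133\right) \left(- \frac{1}{906917}\right) \left(- \frac{1}{2972750}\right) = \frac{1342133}{906917} \left(- \frac{1}{2972750}\right) = - \frac{1342133}{2696037511750}$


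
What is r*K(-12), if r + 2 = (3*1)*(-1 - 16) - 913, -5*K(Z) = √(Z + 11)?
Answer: 966*I/5 ≈ 193.2*I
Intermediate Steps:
K(Z) = -√(11 + Z)/5 (K(Z) = -√(Z + 11)/5 = -√(11 + Z)/5)
r = -966 (r = -2 + ((3*1)*(-1 - 16) - 913) = -2 + (3*(-17) - 913) = -2 + (-51 - 913) = -2 - 964 = -966)
r*K(-12) = -(-966)*√(11 - 12)/5 = -(-966)*√(-1)/5 = -(-966)*I/5 = 966*I/5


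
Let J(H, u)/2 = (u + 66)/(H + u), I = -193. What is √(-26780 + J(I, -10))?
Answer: 2*I*√5630611/29 ≈ 163.65*I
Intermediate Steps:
J(H, u) = 2*(66 + u)/(H + u) (J(H, u) = 2*((u + 66)/(H + u)) = 2*((66 + u)/(H + u)) = 2*(66 + u)/(H + u))
√(-26780 + J(I, -10)) = √(-26780 + 2*(66 - 10)/(-193 - 10)) = √(-26780 + 2*56/(-203)) = √(-26780 + 2*(-1/203)*56) = √(-26780 - 16/29) = √(-776636/29) = 2*I*√5630611/29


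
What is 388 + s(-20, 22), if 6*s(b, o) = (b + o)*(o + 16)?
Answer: 1202/3 ≈ 400.67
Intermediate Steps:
s(b, o) = (16 + o)*(b + o)/6 (s(b, o) = ((b + o)*(o + 16))/6 = ((b + o)*(16 + o))/6 = ((16 + o)*(b + o))/6 = (16 + o)*(b + o)/6)
388 + s(-20, 22) = 388 + ((⅙)*22² + (8/3)*(-20) + (8/3)*22 + (⅙)*(-20)*22) = 388 + ((⅙)*484 - 160/3 + 176/3 - 220/3) = 388 + (242/3 - 160/3 + 176/3 - 220/3) = 388 + 38/3 = 1202/3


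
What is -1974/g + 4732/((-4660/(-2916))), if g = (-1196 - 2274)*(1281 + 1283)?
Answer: 613832371719/207301964 ≈ 2961.1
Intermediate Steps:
g = -8897080 (g = -3470*2564 = -8897080)
-1974/g + 4732/((-4660/(-2916))) = -1974/(-8897080) + 4732/((-4660/(-2916))) = -1974*(-1/8897080) + 4732/((-4660*(-1/2916))) = 987/4448540 + 4732/(1165/729) = 987/4448540 + 4732*(729/1165) = 987/4448540 + 3449628/1165 = 613832371719/207301964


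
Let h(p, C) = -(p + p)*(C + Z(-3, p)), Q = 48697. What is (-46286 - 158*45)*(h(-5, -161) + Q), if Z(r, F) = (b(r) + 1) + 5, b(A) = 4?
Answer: -2519597052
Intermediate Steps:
Z(r, F) = 10 (Z(r, F) = (4 + 1) + 5 = 5 + 5 = 10)
h(p, C) = -2*p*(10 + C) (h(p, C) = -(p + p)*(C + 10) = -2*p*(10 + C))
(-46286 - 158*45)*(h(-5, -161) + Q) = (-46286 - 158*45)*(-2*(-5)*(10 - 161) + 48697) = (-46286 - 7110)*(-2*(-5)*(-151) + 48697) = -53396*(-1510 + 48697) = -53396*47187 = -2519597052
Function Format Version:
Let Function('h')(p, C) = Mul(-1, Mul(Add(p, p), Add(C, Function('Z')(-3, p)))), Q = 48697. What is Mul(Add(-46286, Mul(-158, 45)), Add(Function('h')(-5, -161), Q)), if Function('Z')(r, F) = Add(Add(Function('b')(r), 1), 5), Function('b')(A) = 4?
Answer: -2519597052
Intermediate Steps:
Function('Z')(r, F) = 10 (Function('Z')(r, F) = Add(Add(4, 1), 5) = Add(5, 5) = 10)
Function('h')(p, C) = Mul(-2, p, Add(10, C)) (Function('h')(p, C) = Mul(-1, Mul(Add(p, p), Add(C, 10))) = Mul(-1, Mul(Mul(2, p), Add(10, C))) = Mul(-1, Mul(2, p, Add(10, C))) = Mul(-2, p, Add(10, C)))
Mul(Add(-46286, Mul(-158, 45)), Add(Function('h')(-5, -161), Q)) = Mul(Add(-46286, Mul(-158, 45)), Add(Mul(-2, -5, Add(10, -161)), 48697)) = Mul(Add(-46286, -7110), Add(Mul(-2, -5, -151), 48697)) = Mul(-53396, Add(-1510, 48697)) = Mul(-53396, 47187) = -2519597052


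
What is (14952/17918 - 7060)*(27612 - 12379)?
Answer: -963381593912/8959 ≈ -1.0753e+8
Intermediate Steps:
(14952/17918 - 7060)*(27612 - 12379) = (14952*(1/17918) - 7060)*15233 = (7476/8959 - 7060)*15233 = -63243064/8959*15233 = -963381593912/8959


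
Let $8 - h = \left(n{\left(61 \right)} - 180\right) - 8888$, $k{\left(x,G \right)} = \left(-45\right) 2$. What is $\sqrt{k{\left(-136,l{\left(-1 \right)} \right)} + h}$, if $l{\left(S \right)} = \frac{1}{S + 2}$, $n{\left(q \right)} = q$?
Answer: $5 \sqrt{357} \approx 94.472$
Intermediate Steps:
$l{\left(S \right)} = \frac{1}{2 + S}$
$k{\left(x,G \right)} = -90$
$h = 9015$ ($h = 8 - \left(\left(61 - 180\right) - 8888\right) = 8 - \left(-119 - 8888\right) = 8 - -9007 = 8 + 9007 = 9015$)
$\sqrt{k{\left(-136,l{\left(-1 \right)} \right)} + h} = \sqrt{-90 + 9015} = \sqrt{8925} = 5 \sqrt{357}$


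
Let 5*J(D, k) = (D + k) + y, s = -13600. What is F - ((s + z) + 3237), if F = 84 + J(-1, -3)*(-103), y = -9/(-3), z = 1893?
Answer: 42873/5 ≈ 8574.6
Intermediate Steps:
y = 3 (y = -9*(-⅓) = 3)
J(D, k) = ⅗ + D/5 + k/5 (J(D, k) = ((D + k) + 3)/5 = (3 + D + k)/5 = ⅗ + D/5 + k/5)
F = 523/5 (F = 84 + (⅗ + (⅕)*(-1) + (⅕)*(-3))*(-103) = 84 + (⅗ - ⅕ - ⅗)*(-103) = 84 - ⅕*(-103) = 84 + 103/5 = 523/5 ≈ 104.60)
F - ((s + z) + 3237) = 523/5 - ((-13600 + 1893) + 3237) = 523/5 - (-11707 + 3237) = 523/5 - 1*(-8470) = 523/5 + 8470 = 42873/5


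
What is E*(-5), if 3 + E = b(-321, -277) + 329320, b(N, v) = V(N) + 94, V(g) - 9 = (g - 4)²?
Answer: -2175225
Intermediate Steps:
V(g) = 9 + (-4 + g)² (V(g) = 9 + (g - 4)² = 9 + (-4 + g)²)
b(N, v) = 103 + (-4 + N)² (b(N, v) = (9 + (-4 + N)²) + 94 = 103 + (-4 + N)²)
E = 435045 (E = -3 + ((103 + (-4 - 321)²) + 329320) = -3 + ((103 + (-325)²) + 329320) = -3 + ((103 + 105625) + 329320) = -3 + (105728 + 329320) = -3 + 435048 = 435045)
E*(-5) = 435045*(-5) = -2175225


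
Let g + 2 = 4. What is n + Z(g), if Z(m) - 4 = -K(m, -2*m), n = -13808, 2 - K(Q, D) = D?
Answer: -13810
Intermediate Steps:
K(Q, D) = 2 - D
g = 2 (g = -2 + 4 = 2)
Z(m) = 2 - 2*m (Z(m) = 4 - (2 - (-2)*m) = 4 - (2 + 2*m) = 4 + (-2 - 2*m) = 2 - 2*m)
n + Z(g) = -13808 + (2 - 2*2) = -13808 + (2 - 4) = -13808 - 2 = -13810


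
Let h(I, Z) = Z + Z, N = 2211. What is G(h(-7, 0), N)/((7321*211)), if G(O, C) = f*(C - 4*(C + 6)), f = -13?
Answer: 86541/1544731 ≈ 0.056023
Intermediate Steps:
h(I, Z) = 2*Z
G(O, C) = 312 + 39*C (G(O, C) = -13*(C - 4*(C + 6)) = -13*(C - 4*(6 + C)) = -13*(C + (-24 - 4*C)) = -13*(-24 - 3*C) = 312 + 39*C)
G(h(-7, 0), N)/((7321*211)) = (312 + 39*2211)/((7321*211)) = (312 + 86229)/1544731 = 86541*(1/1544731) = 86541/1544731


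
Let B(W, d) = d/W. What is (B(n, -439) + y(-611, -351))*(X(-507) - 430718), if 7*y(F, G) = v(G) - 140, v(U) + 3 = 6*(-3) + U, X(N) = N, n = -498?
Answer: 108626871175/3486 ≈ 3.1161e+7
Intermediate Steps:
v(U) = -21 + U (v(U) = -3 + (6*(-3) + U) = -3 + (-18 + U) = -21 + U)
y(F, G) = -23 + G/7 (y(F, G) = ((-21 + G) - 140)/7 = (-161 + G)/7 = -23 + G/7)
(B(n, -439) + y(-611, -351))*(X(-507) - 430718) = (-439/(-498) + (-23 + (⅐)*(-351)))*(-507 - 430718) = (-439*(-1/498) + (-23 - 351/7))*(-431225) = (439/498 - 512/7)*(-431225) = -251903/3486*(-431225) = 108626871175/3486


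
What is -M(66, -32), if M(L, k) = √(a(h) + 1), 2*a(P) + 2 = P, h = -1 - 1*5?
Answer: -I*√3 ≈ -1.732*I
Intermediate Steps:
h = -6 (h = -1 - 5 = -6)
a(P) = -1 + P/2
M(L, k) = I*√3 (M(L, k) = √((-1 + (½)*(-6)) + 1) = √((-1 - 3) + 1) = √(-4 + 1) = √(-3) = I*√3)
-M(66, -32) = -I*√3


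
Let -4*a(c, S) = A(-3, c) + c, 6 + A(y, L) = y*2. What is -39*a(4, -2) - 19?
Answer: -97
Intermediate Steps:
A(y, L) = -6 + 2*y (A(y, L) = -6 + y*2 = -6 + 2*y)
a(c, S) = 3 - c/4 (a(c, S) = -((-6 + 2*(-3)) + c)/4 = -((-6 - 6) + c)/4 = -(-12 + c)/4 = 3 - c/4)
-39*a(4, -2) - 19 = -39*(3 - ¼*4) - 19 = -39*(3 - 1) - 19 = -39*2 - 19 = -78 - 19 = -97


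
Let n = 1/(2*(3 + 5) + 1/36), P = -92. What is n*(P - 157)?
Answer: -8964/577 ≈ -15.536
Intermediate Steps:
n = 36/577 (n = 1/(2*8 + 1/36) = 1/(16 + 1/36) = 1/(577/36) = 36/577 ≈ 0.062392)
n*(P - 157) = 36*(-92 - 157)/577 = (36/577)*(-249) = -8964/577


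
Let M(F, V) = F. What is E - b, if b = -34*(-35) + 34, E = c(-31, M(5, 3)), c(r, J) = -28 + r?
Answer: -1283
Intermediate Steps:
E = -59 (E = -28 - 31 = -59)
b = 1224 (b = 1190 + 34 = 1224)
E - b = -59 - 1*1224 = -59 - 1224 = -1283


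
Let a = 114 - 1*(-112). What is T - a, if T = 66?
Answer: -160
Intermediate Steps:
a = 226 (a = 114 + 112 = 226)
T - a = 66 - 1*226 = 66 - 226 = -160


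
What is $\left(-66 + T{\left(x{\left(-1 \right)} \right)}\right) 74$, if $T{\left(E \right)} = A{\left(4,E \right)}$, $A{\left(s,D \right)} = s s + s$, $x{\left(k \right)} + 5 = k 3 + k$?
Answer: $-3404$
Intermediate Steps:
$x{\left(k \right)} = -5 + 4 k$ ($x{\left(k \right)} = -5 + \left(k 3 + k\right) = -5 + \left(3 k + k\right) = -5 + 4 k$)
$A{\left(s,D \right)} = s + s^{2}$ ($A{\left(s,D \right)} = s^{2} + s = s + s^{2}$)
$T{\left(E \right)} = 20$ ($T{\left(E \right)} = 4 \left(1 + 4\right) = 4 \cdot 5 = 20$)
$\left(-66 + T{\left(x{\left(-1 \right)} \right)}\right) 74 = \left(-66 + 20\right) 74 = \left(-46\right) 74 = -3404$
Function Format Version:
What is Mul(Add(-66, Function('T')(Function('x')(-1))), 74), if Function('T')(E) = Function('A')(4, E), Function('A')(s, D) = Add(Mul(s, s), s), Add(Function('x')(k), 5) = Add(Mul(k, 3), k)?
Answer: -3404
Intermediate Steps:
Function('x')(k) = Add(-5, Mul(4, k)) (Function('x')(k) = Add(-5, Add(Mul(k, 3), k)) = Add(-5, Add(Mul(3, k), k)) = Add(-5, Mul(4, k)))
Function('A')(s, D) = Add(s, Pow(s, 2)) (Function('A')(s, D) = Add(Pow(s, 2), s) = Add(s, Pow(s, 2)))
Function('T')(E) = 20 (Function('T')(E) = Mul(4, Add(1, 4)) = Mul(4, 5) = 20)
Mul(Add(-66, Function('T')(Function('x')(-1))), 74) = Mul(Add(-66, 20), 74) = Mul(-46, 74) = -3404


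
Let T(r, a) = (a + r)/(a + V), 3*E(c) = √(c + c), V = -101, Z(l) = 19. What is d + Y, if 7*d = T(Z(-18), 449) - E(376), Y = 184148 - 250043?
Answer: -13376646/203 - 4*√47/21 ≈ -65896.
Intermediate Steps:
Y = -65895
E(c) = √2*√c/3 (E(c) = √(c + c)/3 = √(2*c)/3 = (√2*√c)/3 = √2*√c/3)
T(r, a) = (a + r)/(-101 + a) (T(r, a) = (a + r)/(a - 101) = (a + r)/(-101 + a))
d = 39/203 - 4*√47/21 (d = ((449 + 19)/(-101 + 449) - √2*√376/3)/7 = (468/348 - √2*2*√94/3)/7 = ((1/348)*468 - 4*√47/3)/7 = (39/29 - 4*√47/3)/7 = 39/203 - 4*√47/21 ≈ -1.1137)
d + Y = (39/203 - 4*√47/21) - 65895 = -13376646/203 - 4*√47/21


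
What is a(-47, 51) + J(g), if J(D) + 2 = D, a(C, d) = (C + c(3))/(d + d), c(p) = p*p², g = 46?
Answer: 2234/51 ≈ 43.804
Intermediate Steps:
c(p) = p³
a(C, d) = (27 + C)/(2*d) (a(C, d) = (C + 3³)/(d + d) = (C + 27)/((2*d)) = (27 + C)*(1/(2*d)) = (27 + C)/(2*d))
J(D) = -2 + D
a(-47, 51) + J(g) = (½)*(27 - 47)/51 + (-2 + 46) = (½)*(1/51)*(-20) + 44 = -10/51 + 44 = 2234/51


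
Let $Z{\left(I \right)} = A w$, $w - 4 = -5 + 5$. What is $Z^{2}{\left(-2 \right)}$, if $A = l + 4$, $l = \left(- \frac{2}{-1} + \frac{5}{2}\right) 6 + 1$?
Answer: $16384$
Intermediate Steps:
$l = 28$ ($l = \left(\left(-2\right) \left(-1\right) + 5 \cdot \frac{1}{2}\right) 6 + 1 = \left(2 + \frac{5}{2}\right) 6 + 1 = \frac{9}{2} \cdot 6 + 1 = 27 + 1 = 28$)
$A = 32$ ($A = 28 + 4 = 32$)
$w = 4$ ($w = 4 + \left(-5 + 5\right) = 4 + 0 = 4$)
$Z{\left(I \right)} = 128$ ($Z{\left(I \right)} = 32 \cdot 4 = 128$)
$Z^{2}{\left(-2 \right)} = 128^{2} = 16384$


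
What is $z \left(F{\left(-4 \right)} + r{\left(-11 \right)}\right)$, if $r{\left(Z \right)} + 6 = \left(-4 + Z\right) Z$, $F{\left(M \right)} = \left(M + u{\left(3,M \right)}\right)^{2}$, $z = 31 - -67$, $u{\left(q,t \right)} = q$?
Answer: $15680$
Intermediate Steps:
$z = 98$ ($z = 31 + 67 = 98$)
$F{\left(M \right)} = \left(3 + M\right)^{2}$ ($F{\left(M \right)} = \left(M + 3\right)^{2} = \left(3 + M\right)^{2}$)
$r{\left(Z \right)} = -6 + Z \left(-4 + Z\right)$ ($r{\left(Z \right)} = -6 + \left(-4 + Z\right) Z = -6 + Z \left(-4 + Z\right)$)
$z \left(F{\left(-4 \right)} + r{\left(-11 \right)}\right) = 98 \left(\left(3 - 4\right)^{2} - \left(-38 - 121\right)\right) = 98 \left(\left(-1\right)^{2} + \left(-6 + 121 + 44\right)\right) = 98 \left(1 + 159\right) = 98 \cdot 160 = 15680$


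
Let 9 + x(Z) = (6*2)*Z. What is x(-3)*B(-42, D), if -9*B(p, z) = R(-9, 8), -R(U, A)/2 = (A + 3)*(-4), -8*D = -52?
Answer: 440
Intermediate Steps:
D = 13/2 (D = -1/8*(-52) = 13/2 ≈ 6.5000)
R(U, A) = 24 + 8*A (R(U, A) = -2*(A + 3)*(-4) = -2*(3 + A)*(-4) = -2*(-12 - 4*A) = 24 + 8*A)
x(Z) = -9 + 12*Z (x(Z) = -9 + (6*2)*Z = -9 + 12*Z)
B(p, z) = -88/9 (B(p, z) = -(24 + 8*8)/9 = -(24 + 64)/9 = -1/9*88 = -88/9)
x(-3)*B(-42, D) = (-9 + 12*(-3))*(-88/9) = (-9 - 36)*(-88/9) = -45*(-88/9) = 440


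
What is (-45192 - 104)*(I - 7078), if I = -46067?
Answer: 2407255920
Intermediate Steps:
(-45192 - 104)*(I - 7078) = (-45192 - 104)*(-46067 - 7078) = -45296*(-53145) = 2407255920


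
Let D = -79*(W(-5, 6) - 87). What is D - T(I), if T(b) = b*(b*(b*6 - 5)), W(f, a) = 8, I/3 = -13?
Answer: 369760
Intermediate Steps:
I = -39 (I = 3*(-13) = -39)
T(b) = b²*(-5 + 6*b) (T(b) = b*(b*(6*b - 5)) = b*(b*(-5 + 6*b)) = b²*(-5 + 6*b))
D = 6241 (D = -79*(8 - 87) = -79*(-79) = 6241)
D - T(I) = 6241 - (-39)²*(-5 + 6*(-39)) = 6241 - 1521*(-5 - 234) = 6241 - 1521*(-239) = 6241 - 1*(-363519) = 6241 + 363519 = 369760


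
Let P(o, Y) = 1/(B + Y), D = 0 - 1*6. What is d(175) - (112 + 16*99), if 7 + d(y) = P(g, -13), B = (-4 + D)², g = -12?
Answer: -148160/87 ≈ -1703.0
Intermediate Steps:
D = -6 (D = 0 - 6 = -6)
B = 100 (B = (-4 - 6)² = (-10)² = 100)
P(o, Y) = 1/(100 + Y)
d(y) = -608/87 (d(y) = -7 + 1/(100 - 13) = -7 + 1/87 = -608/87)
d(175) - (112 + 16*99) = -608/87 - (112 + 16*99) = -608/87 - (112 + 1584) = -608/87 - 1*1696 = -608/87 - 1696 = -148160/87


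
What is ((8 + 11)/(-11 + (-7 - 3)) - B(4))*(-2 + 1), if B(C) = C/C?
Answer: 40/21 ≈ 1.9048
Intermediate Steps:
B(C) = 1
((8 + 11)/(-11 + (-7 - 3)) - B(4))*(-2 + 1) = ((8 + 11)/(-11 + (-7 - 3)) - 1*1)*(-2 + 1) = (19/(-11 - 10) - 1)*(-1) = (19/(-21) - 1)*(-1) = (19*(-1/21) - 1)*(-1) = (-19/21 - 1)*(-1) = -40/21*(-1) = 40/21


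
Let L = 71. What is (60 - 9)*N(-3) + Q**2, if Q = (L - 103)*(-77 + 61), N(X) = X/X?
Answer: 262195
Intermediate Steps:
N(X) = 1
Q = 512 (Q = (71 - 103)*(-77 + 61) = -32*(-16) = 512)
(60 - 9)*N(-3) + Q**2 = (60 - 9)*1 + 512**2 = 51*1 + 262144 = 51 + 262144 = 262195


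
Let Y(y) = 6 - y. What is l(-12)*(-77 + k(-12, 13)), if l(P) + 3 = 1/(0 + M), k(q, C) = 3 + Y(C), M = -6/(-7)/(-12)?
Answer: 1377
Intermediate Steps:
M = -1/14 (M = -6*(-⅐)*(-1/12) = (6/7)*(-1/12) = -1/14 ≈ -0.071429)
k(q, C) = 9 - C (k(q, C) = 3 + (6 - C) = 9 - C)
l(P) = -17 (l(P) = -3 + 1/(0 - 1/14) = -3 + 1/(-1/14) = -3 - 14 = -17)
l(-12)*(-77 + k(-12, 13)) = -17*(-77 + (9 - 1*13)) = -17*(-77 + (9 - 13)) = -17*(-77 - 4) = -17*(-81) = 1377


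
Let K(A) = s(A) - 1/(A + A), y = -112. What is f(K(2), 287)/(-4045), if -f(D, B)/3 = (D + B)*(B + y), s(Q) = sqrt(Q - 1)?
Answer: 120855/3236 ≈ 37.347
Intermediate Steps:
s(Q) = sqrt(-1 + Q)
K(A) = sqrt(-1 + A) - 1/(2*A) (K(A) = sqrt(-1 + A) - 1/(A + A) = sqrt(-1 + A) - 1/(2*A))
f(D, B) = -3*(-112 + B)*(B + D) (f(D, B) = -3*(D + B)*(B - 112) = -3*(B + D)*(-112 + B) = -3*(-112 + B)*(B + D))
f(K(2), 287)/(-4045) = (-3*287**2 + 336*287 + 336*(sqrt(-1 + 2) - 1/2/2) - 3*287*(sqrt(-1 + 2) - 1/2/2))/(-4045) = (-3*82369 + 96432 + 336*(sqrt(1) - 1/2*1/2) - 3*287*(sqrt(1) - 1/2*1/2))*(-1/4045) = (-247107 + 96432 + 336*(1 - 1/4) - 3*287*(1 - 1/4))*(-1/4045) = (-247107 + 96432 + 336*(3/4) - 3*287*3/4)*(-1/4045) = (-247107 + 96432 + 252 - 2583/4)*(-1/4045) = -604275/4*(-1/4045) = 120855/3236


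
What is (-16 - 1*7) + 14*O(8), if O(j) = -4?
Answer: -79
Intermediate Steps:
(-16 - 1*7) + 14*O(8) = (-16 - 1*7) + 14*(-4) = (-16 - 7) - 56 = -23 - 56 = -79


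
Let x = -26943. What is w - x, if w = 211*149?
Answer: 58382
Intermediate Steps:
w = 31439
w - x = 31439 - 1*(-26943) = 31439 + 26943 = 58382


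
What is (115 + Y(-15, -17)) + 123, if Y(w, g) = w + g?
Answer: 206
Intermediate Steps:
Y(w, g) = g + w
(115 + Y(-15, -17)) + 123 = (115 + (-17 - 15)) + 123 = (115 - 32) + 123 = 83 + 123 = 206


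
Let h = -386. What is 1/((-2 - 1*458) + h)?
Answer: -1/846 ≈ -0.0011820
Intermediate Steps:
1/((-2 - 1*458) + h) = 1/((-2 - 1*458) - 386) = 1/((-2 - 458) - 386) = 1/(-460 - 386) = 1/(-846) = -1/846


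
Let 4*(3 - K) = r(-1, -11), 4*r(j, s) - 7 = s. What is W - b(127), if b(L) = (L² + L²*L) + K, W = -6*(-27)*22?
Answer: -8243805/4 ≈ -2.0610e+6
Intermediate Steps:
r(j, s) = 7/4 + s/4
K = 13/4 (K = 3 - (7/4 + (¼)*(-11))/4 = 3 - (7/4 - 11/4)/4 = 3 - ¼*(-1) = 3 + ¼ = 13/4 ≈ 3.2500)
W = 3564 (W = 162*22 = 3564)
b(L) = 13/4 + L² + L³ (b(L) = (L² + L²*L) + 13/4 = (L² + L³) + 13/4 = 13/4 + L² + L³)
W - b(127) = 3564 - (13/4 + 127² + 127³) = 3564 - (13/4 + 16129 + 2048383) = 3564 - 1*8258061/4 = 3564 - 8258061/4 = -8243805/4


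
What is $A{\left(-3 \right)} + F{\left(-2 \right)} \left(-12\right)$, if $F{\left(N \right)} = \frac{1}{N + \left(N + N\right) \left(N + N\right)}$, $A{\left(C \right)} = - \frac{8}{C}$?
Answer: $\frac{38}{21} \approx 1.8095$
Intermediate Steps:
$F{\left(N \right)} = \frac{1}{N + 4 N^{2}}$ ($F{\left(N \right)} = \frac{1}{N + 2 N 2 N} = \frac{1}{N + 4 N^{2}}$)
$A{\left(-3 \right)} + F{\left(-2 \right)} \left(-12\right) = - \frac{8}{-3} + \frac{1}{\left(-2\right) \left(1 + 4 \left(-2\right)\right)} \left(-12\right) = \left(-8\right) \left(- \frac{1}{3}\right) + - \frac{1}{2 \left(1 - 8\right)} \left(-12\right) = \frac{8}{3} + - \frac{1}{2 \left(-7\right)} \left(-12\right) = \frac{8}{3} + \left(- \frac{1}{2}\right) \left(- \frac{1}{7}\right) \left(-12\right) = \frac{8}{3} + \frac{1}{14} \left(-12\right) = \frac{8}{3} - \frac{6}{7} = \frac{38}{21}$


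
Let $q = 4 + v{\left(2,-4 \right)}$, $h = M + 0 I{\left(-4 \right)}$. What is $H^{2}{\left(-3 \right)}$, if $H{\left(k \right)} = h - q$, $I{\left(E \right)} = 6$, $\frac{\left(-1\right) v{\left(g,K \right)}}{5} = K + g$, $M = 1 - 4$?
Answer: $289$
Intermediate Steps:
$M = -3$
$v{\left(g,K \right)} = - 5 K - 5 g$ ($v{\left(g,K \right)} = - 5 \left(K + g\right) = - 5 K - 5 g$)
$h = -3$ ($h = -3 + 0 \cdot 6 = -3 + 0 = -3$)
$q = 14$ ($q = 4 - -10 = 4 + \left(20 - 10\right) = 4 + 10 = 14$)
$H{\left(k \right)} = -17$ ($H{\left(k \right)} = -3 - 14 = -17$)
$H^{2}{\left(-3 \right)} = \left(-17\right)^{2} = 289$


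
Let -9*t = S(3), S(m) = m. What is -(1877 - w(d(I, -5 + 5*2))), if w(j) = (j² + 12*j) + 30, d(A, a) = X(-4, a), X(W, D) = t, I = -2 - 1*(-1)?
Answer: -16658/9 ≈ -1850.9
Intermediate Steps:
t = -⅓ (t = -⅑*3 = -⅓ ≈ -0.33333)
I = -1 (I = -2 + 1 = -1)
X(W, D) = -⅓
d(A, a) = -⅓
w(j) = 30 + j² + 12*j
-(1877 - w(d(I, -5 + 5*2))) = -(1877 - (30 + (-⅓)² + 12*(-⅓))) = -(1877 - (30 + ⅑ - 4)) = -(1877 - 1*235/9) = -(1877 - 235/9) = -1*16658/9 = -16658/9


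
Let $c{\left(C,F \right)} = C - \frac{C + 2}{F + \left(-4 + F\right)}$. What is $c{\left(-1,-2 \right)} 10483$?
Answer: $- \frac{73381}{8} \approx -9172.6$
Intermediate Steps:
$c{\left(C,F \right)} = C - \frac{2 + C}{-4 + 2 F}$
$c{\left(-1,-2 \right)} 10483 = \frac{-1 - - \frac{5}{2} - -2}{-2 - 2} \cdot 10483 = \frac{-1 + \frac{5}{2} + 2}{-4} \cdot 10483 = \left(- \frac{1}{4}\right) \frac{7}{2} \cdot 10483 = \left(- \frac{7}{8}\right) 10483 = - \frac{73381}{8}$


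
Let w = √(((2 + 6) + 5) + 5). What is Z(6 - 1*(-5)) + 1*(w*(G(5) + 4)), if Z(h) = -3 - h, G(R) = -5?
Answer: -14 - 3*√2 ≈ -18.243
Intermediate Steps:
w = 3*√2 (w = √((8 + 5) + 5) = √(13 + 5) = √18 = 3*√2 ≈ 4.2426)
Z(6 - 1*(-5)) + 1*(w*(G(5) + 4)) = (-3 - (6 - 1*(-5))) + 1*((3*√2)*(-5 + 4)) = (-3 - (6 + 5)) + 1*((3*√2)*(-1)) = (-3 - 1*11) + 1*(-3*√2) = (-3 - 11) - 3*√2 = -14 - 3*√2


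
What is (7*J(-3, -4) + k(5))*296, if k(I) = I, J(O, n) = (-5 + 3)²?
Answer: 9768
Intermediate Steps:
J(O, n) = 4 (J(O, n) = (-2)² = 4)
(7*J(-3, -4) + k(5))*296 = (7*4 + 5)*296 = (28 + 5)*296 = 33*296 = 9768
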